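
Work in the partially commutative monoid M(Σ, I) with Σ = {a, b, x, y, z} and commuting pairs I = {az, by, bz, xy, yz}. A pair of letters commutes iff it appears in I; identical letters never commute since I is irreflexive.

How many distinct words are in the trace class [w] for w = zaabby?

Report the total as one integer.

18

0(z) covers ∅
1(a) covers ∅
2(a) covers 1:a
3(b) covers 2:a
4(b) covers 3:b
5(y) covers 2:a
floor of heap: 0:z, 1:a
completions by unplaced set U, small U first (add the entries for U minus each lowest piece of U):
  |U|=1: {0}:1  {4}:1  {5}:1
  |U|=2: {0,4}:2  {0,5}:2  {3,4}:1  {4,5}:2
  |U|=3: {0,3,4}:3  {0,4,5}:6  {3,4,5}:3
  |U|=4: {0,3,4,5}:12  {2,3,4,5}:3
  start at 0(z): 3
  start at 1(a): 15
sum over floor = 18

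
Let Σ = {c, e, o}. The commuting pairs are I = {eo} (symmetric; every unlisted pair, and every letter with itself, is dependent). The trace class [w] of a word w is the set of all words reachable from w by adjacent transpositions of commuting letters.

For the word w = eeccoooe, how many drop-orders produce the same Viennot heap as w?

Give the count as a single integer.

#0=e has no predecessor
#1=e depends on [0:e]
#2=c depends on [1:e]
#3=c depends on [2:c]
#4=o depends on [3:c]
#5=o depends on [4:o]
#6=o depends on [5:o]
#7=e depends on [3:c]
sources: [0:e]
N(rest) = Σ N(rest − s) over sources s of rest; N(one piece) = 1:
  size 1 → [6]=1  [7]=1
  size 2 → [5,6]=1  [6,7]=2
  size 3 → [4,5,6]=1  [5,6,7]=3
  size 4 → [4,5,6,7]=4
  size 5 → [3,4,5,6,7]=4
  size 6 → [2,3,4,5,6,7]=4
  first=0(e) contributes 4

4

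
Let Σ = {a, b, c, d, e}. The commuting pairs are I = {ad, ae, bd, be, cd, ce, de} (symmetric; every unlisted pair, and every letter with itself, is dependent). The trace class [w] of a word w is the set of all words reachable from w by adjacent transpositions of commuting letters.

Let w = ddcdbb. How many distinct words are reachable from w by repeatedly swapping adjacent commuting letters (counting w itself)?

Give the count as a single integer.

20

0(d) covers ∅
1(d) covers 0:d
2(c) covers ∅
3(d) covers 1:d
4(b) covers 2:c
5(b) covers 4:b
floor of heap: 0:d, 2:c
completions by unplaced set U, small U first (add the entries for U minus each lowest piece of U):
  |U|=1: {3}:1  {5}:1
  |U|=2: {1,3}:1  {3,5}:2  {4,5}:1
  |U|=3: {0,1,3}:1  {1,3,5}:3  {2,4,5}:1  {3,4,5}:3
  |U|=4: {0,1,3,5}:4  {1,3,4,5}:6  {2,3,4,5}:4
  start at 0(d): 10
  start at 2(c): 10
sum over floor = 20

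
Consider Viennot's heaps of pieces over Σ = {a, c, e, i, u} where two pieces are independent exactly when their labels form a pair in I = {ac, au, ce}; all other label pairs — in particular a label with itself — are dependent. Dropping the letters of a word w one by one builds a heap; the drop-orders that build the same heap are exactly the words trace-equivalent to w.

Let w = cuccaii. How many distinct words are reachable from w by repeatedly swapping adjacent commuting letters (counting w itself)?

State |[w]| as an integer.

0(c) covers ∅
1(u) covers 0:c
2(c) covers 1:u
3(c) covers 2:c
4(a) covers ∅
5(i) covers 3:c, 4:a
6(i) covers 5:i
floor of heap: 0:c, 4:a
completions by unplaced set U, small U first (add the entries for U minus each lowest piece of U):
  |U|=1: {6}:1
  |U|=2: {5,6}:1
  |U|=3: {3,5,6}:1  {4,5,6}:1
  |U|=4: {2,3,5,6}:1  {3,4,5,6}:2
  |U|=5: {1,2,3,5,6}:1  {2,3,4,5,6}:3
  start at 0(c): 4
  start at 4(a): 1
sum over floor = 5

5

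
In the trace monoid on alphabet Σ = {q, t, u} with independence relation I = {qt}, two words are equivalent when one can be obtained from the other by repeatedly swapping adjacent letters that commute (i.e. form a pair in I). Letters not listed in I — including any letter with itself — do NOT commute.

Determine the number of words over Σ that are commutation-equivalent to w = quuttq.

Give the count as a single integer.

piece 0:q — minimal
piece 1:u rests on {0:q}
piece 2:u rests on {1:u}
piece 3:t rests on {2:u}
piece 4:t rests on {3:t}
piece 5:q rests on {2:u}
minimal pieces: {0:q}
ways to finish when only these pieces remain (= sum over removing one remaining piece with nothing left below it):
  1 left: {4}→1  {5}→1
  2 left: {3,4}→1  {4,5}→2
  3 left: {3,4,5}→3
  4 left: {2,3,4,5}→3
  placing 0:q first → 3 extensions

3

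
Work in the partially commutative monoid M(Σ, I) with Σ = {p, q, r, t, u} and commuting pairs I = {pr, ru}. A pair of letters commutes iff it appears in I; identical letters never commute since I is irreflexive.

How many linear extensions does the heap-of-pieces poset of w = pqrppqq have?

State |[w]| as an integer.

3

piece 0:p — minimal
piece 1:q rests on {0:p}
piece 2:r rests on {1:q}
piece 3:p rests on {1:q}
piece 4:p rests on {3:p}
piece 5:q rests on {2:r, 4:p}
piece 6:q rests on {5:q}
minimal pieces: {0:p}
ways to finish when only these pieces remain (= sum over removing one remaining piece with nothing left below it):
  1 left: {6}→1
  2 left: {5,6}→1
  3 left: {2,5,6}→1  {4,5,6}→1
  4 left: {2,4,5,6}→2  {3,4,5,6}→1
  5 left: {2,3,4,5,6}→3
  placing 0:p first → 3 extensions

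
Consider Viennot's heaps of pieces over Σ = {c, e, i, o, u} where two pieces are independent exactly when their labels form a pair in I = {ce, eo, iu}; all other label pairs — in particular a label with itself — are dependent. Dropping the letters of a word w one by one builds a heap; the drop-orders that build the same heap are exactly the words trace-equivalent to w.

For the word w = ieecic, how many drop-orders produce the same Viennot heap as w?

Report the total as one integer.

3

piece 0:i — minimal
piece 1:e rests on {0:i}
piece 2:e rests on {1:e}
piece 3:c rests on {0:i}
piece 4:i rests on {2:e, 3:c}
piece 5:c rests on {4:i}
minimal pieces: {0:i}
ways to finish when only these pieces remain (= sum over removing one remaining piece with nothing left below it):
  1 left: {5}→1
  2 left: {4,5}→1
  3 left: {2,4,5}→1  {3,4,5}→1
  4 left: {1,2,4,5}→1  {2,3,4,5}→2
  placing 0:i first → 3 extensions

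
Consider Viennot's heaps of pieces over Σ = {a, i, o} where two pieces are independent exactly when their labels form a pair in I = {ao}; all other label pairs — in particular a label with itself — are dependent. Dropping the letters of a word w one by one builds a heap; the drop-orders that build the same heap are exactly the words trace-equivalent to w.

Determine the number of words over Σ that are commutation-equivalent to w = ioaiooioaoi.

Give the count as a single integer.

piece 0:i — minimal
piece 1:o rests on {0:i}
piece 2:a rests on {0:i}
piece 3:i rests on {1:o, 2:a}
piece 4:o rests on {3:i}
piece 5:o rests on {4:o}
piece 6:i rests on {5:o}
piece 7:o rests on {6:i}
piece 8:a rests on {6:i}
piece 9:o rests on {7:o}
piece 10:i rests on {8:a, 9:o}
minimal pieces: {0:i}
ways to finish when only these pieces remain (= sum over removing one remaining piece with nothing left below it):
  1 left: {10}→1
  2 left: {8,10}→1  {9,10}→1
  3 left: {7,9,10}→1  {8,9,10}→2
  4 left: {7,8,9,10}→3
  5 left: {6,7,8,9,10}→3
  6 left: {5,6,7,8,9,10}→3
  7 left: {4,5,6,7,8,9,10}→3
  8 left: {3,4,5,6,7,8,9,10}→3
  9 left: {1,3,4,5,6,7,8,9,10}→3  {2,3,4,5,6,7,8,9,10}→3
  placing 0:i first → 6 extensions

6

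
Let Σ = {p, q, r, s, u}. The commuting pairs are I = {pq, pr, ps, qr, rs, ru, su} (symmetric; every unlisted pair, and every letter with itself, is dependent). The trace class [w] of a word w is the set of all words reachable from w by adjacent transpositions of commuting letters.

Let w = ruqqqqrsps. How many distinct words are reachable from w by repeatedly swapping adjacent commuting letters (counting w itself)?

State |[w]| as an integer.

0(r) covers ∅
1(u) covers ∅
2(q) covers 1:u
3(q) covers 2:q
4(q) covers 3:q
5(q) covers 4:q
6(r) covers 0:r
7(s) covers 5:q
8(p) covers 1:u
9(s) covers 7:s
floor of heap: 0:r, 1:u
completions by unplaced set U, small U first (add the entries for U minus each lowest piece of U):
  |U|=1: {6}:1  {8}:1  {9}:1
  |U|=2: {0,6}:1  {6,8}:2  {6,9}:2  {7,9}:1  {8,9}:2
  |U|=3: {0,6,8}:3  {0,6,9}:3  {5,7,9}:1  {6,7,9}:3  {6,8,9}:6  {7,8,9}:3
  |U|=4: {0,6,7,9}:6  {0,6,8,9}:12  {4,5,7,9}:1  {5,6,7,9}:4  {5,7,8,9}:4  {6,7,8,9}:12
  |U|=5: {0,5,6,7,9}:10  {0,6,7,8,9}:30  {3,4,5,7,9}:1  {4,5,6,7,9}:5  {4,5,7,8,9}:5  {5,6,7,8,9}:20
  |U|=6: {0,4,5,6,7,9}:15  {0,5,6,7,8,9}:60  {2,3,4,5,7,9}:1  {3,4,5,6,7,9}:6  {3,4,5,7,8,9}:6  {4,5,6,7,8,9}:30
  |U|=7: {0,3,4,5,6,7,9}:21  {0,4,5,6,7,8,9}:105  {2,3,4,5,6,7,9}:7  {2,3,4,5,7,8,9}:7  {3,4,5,6,7,8,9}:42
  |U|=8: {0,2,3,4,5,6,7,9}:28  {0,3,4,5,6,7,8,9}:168  {1,2,3,4,5,7,8,9}:7  {2,3,4,5,6,7,8,9}:56
  start at 0(r): 63
  start at 1(u): 252
sum over floor = 315

315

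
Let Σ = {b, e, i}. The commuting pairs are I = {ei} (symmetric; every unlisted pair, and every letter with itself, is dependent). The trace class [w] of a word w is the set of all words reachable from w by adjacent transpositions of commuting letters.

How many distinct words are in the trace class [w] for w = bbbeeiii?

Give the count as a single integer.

#0=b has no predecessor
#1=b depends on [0:b]
#2=b depends on [1:b]
#3=e depends on [2:b]
#4=e depends on [3:e]
#5=i depends on [2:b]
#6=i depends on [5:i]
#7=i depends on [6:i]
sources: [0:b]
N(rest) = Σ N(rest − s) over sources s of rest; N(one piece) = 1:
  size 1 → [4]=1  [7]=1
  size 2 → [3,4]=1  [4,7]=2  [6,7]=1
  size 3 → [3,4,7]=3  [4,6,7]=3  [5,6,7]=1
  size 4 → [3,4,6,7]=6  [4,5,6,7]=4
  size 5 → [3,4,5,6,7]=10
  size 6 → [2,3,4,5,6,7]=10
  first=0(b) contributes 10

10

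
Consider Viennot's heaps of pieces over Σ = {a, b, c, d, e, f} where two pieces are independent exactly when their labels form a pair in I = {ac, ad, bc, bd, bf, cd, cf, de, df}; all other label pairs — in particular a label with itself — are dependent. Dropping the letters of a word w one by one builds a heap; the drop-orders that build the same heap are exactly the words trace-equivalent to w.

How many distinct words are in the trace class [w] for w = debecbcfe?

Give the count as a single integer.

108

drop 0:d onto floor
drop 1:e onto floor
drop 2:b onto {1:e}
drop 3:e onto {2:b}
drop 4:c onto {3:e}
drop 5:b onto {3:e}
drop 6:c onto {4:c}
drop 7:f onto {3:e}
drop 8:e onto {5:b, 6:c, 7:f}
ground layer = {0:d, 1:e}
drop-orders for the pieces not yet dropped (sum over which currently-grounded one goes next):
  1 to go: {0} 1  {8} 1
  2 to go: {0,8} 2  {5,8} 1  {6,8} 1  {7,8} 1
  3 to go: {0,5,8} 3  {0,6,8} 3  {0,7,8} 3  {4,6,8} 1  {5,6,8} 2  {5,7,8} 2  {6,7,8} 2
  4 to go: {0,4,6,8} 4  {0,5,6,8} 8  {0,5,7,8} 8  {0,6,7,8} 8  {4,5,6,8} 3  {4,6,7,8} 3  {5,6,7,8} 6
  5 to go: {0,4,5,6,8} 15  {0,4,6,7,8} 15  {0,5,6,7,8} 30  {4,5,6,7,8} 12
  6 to go: {0,4,5,6,7,8} 72  {3,4,5,6,7,8} 12
  7 to go: {0,3,4,5,6,7,8} 84  {2,3,4,5,6,7,8} 12
  if 0:d drops first: 12 orders
  if 1:e drops first: 96 orders
heap linearizations: 108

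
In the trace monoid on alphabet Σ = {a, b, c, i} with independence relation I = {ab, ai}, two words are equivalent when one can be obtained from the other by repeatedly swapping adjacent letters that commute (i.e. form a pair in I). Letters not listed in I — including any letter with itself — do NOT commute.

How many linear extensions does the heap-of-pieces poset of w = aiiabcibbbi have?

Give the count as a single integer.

10

piece 0:a — minimal
piece 1:i — minimal
piece 2:i rests on {1:i}
piece 3:a rests on {0:a}
piece 4:b rests on {2:i}
piece 5:c rests on {3:a, 4:b}
piece 6:i rests on {5:c}
piece 7:b rests on {6:i}
piece 8:b rests on {7:b}
piece 9:b rests on {8:b}
piece 10:i rests on {9:b}
minimal pieces: {0:a, 1:i}
ways to finish when only these pieces remain (= sum over removing one remaining piece with nothing left below it):
  1 left: {10}→1
  2 left: {9,10}→1
  3 left: {8,9,10}→1
  4 left: {7,8,9,10}→1
  5 left: {6,7,8,9,10}→1
  6 left: {5,6,7,8,9,10}→1
  7 left: {3,5,6,7,8,9,10}→1  {4,5,6,7,8,9,10}→1
  8 left: {0,3,5,6,7,8,9,10}→1  {2,4,5,6,7,8,9,10}→1  {3,4,5,6,7,8,9,10}→2
  9 left: {0,3,4,5,6,7,8,9,10}→3  {1,2,4,5,6,7,8,9,10}→1  {2,3,4,5,6,7,8,9,10}→3
  placing 0:a first → 4 extensions
  placing 1:i first → 6 extensions
total linear extensions = 10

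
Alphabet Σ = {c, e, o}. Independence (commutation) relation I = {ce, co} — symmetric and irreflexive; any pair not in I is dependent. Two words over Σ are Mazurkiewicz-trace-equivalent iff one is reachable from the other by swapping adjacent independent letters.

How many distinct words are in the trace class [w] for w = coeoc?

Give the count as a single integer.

10

piece 0:c — minimal
piece 1:o — minimal
piece 2:e rests on {1:o}
piece 3:o rests on {2:e}
piece 4:c rests on {0:c}
minimal pieces: {0:c, 1:o}
ways to finish when only these pieces remain (= sum over removing one remaining piece with nothing left below it):
  1 left: {3}→1  {4}→1
  2 left: {0,4}→1  {2,3}→1  {3,4}→2
  3 left: {0,3,4}→3  {1,2,3}→1  {2,3,4}→3
  placing 0:c first → 4 extensions
  placing 1:o first → 6 extensions
total linear extensions = 10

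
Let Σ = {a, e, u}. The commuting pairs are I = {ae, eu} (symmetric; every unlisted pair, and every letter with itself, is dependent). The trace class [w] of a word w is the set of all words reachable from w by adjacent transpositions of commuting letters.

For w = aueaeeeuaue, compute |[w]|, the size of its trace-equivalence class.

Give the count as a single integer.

462

0(a) covers ∅
1(u) covers 0:a
2(e) covers ∅
3(a) covers 1:u
4(e) covers 2:e
5(e) covers 4:e
6(e) covers 5:e
7(u) covers 3:a
8(a) covers 7:u
9(u) covers 8:a
10(e) covers 6:e
floor of heap: 0:a, 2:e
completions by unplaced set U, small U first (add the entries for U minus each lowest piece of U):
  |U|=1: {9}:1  {10}:1
  |U|=2: {6,10}:1  {8,9}:1  {9,10}:2
  |U|=3: {5,6,10}:1  {6,9,10}:3  {7,8,9}:1  {8,9,10}:3
  |U|=4: {3,7,8,9}:1  {4,5,6,10}:1  {5,6,9,10}:4  {6,8,9,10}:6  {7,8,9,10}:4
  |U|=5: {1,3,7,8,9}:1  {2,4,5,6,10}:1  {3,7,8,9,10}:5  {4,5,6,9,10}:5  {5,6,8,9,10}:10  {6,7,8,9,10}:10
  |U|=6: {0,1,3,7,8,9}:1  {1,3,7,8,9,10}:6  {2,4,5,6,9,10}:6  {3,6,7,8,9,10}:15  {4,5,6,8,9,10}:15  {5,6,7,8,9,10}:20
  |U|=7: {0,1,3,7,8,9,10}:7  {1,3,6,7,8,9,10}:21  {2,4,5,6,8,9,10}:21  {3,5,6,7,8,9,10}:35  {4,5,6,7,8,9,10}:35
  |U|=8: {0,1,3,6,7,8,9,10}:28  {1,3,5,6,7,8,9,10}:56  {2,4,5,6,7,8,9,10}:56  {3,4,5,6,7,8,9,10}:70
  |U|=9: {0,1,3,5,6,7,8,9,10}:84  {1,3,4,5,6,7,8,9,10}:126  {2,3,4,5,6,7,8,9,10}:126
  start at 0(a): 252
  start at 2(e): 210
sum over floor = 462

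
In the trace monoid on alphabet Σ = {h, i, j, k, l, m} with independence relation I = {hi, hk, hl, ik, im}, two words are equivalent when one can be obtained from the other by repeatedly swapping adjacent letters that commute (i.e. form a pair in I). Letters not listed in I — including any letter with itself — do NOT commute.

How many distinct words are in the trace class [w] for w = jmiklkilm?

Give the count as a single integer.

6

0(j) covers ∅
1(m) covers 0:j
2(i) covers 0:j
3(k) covers 1:m
4(l) covers 2:i, 3:k
5(k) covers 4:l
6(i) covers 4:l
7(l) covers 5:k, 6:i
8(m) covers 7:l
floor of heap: 0:j
completions by unplaced set U, small U first (add the entries for U minus each lowest piece of U):
  |U|=1: {8}:1
  |U|=2: {7,8}:1
  |U|=3: {5,7,8}:1  {6,7,8}:1
  |U|=4: {5,6,7,8}:2
  |U|=5: {4,5,6,7,8}:2
  |U|=6: {2,4,5,6,7,8}:2  {3,4,5,6,7,8}:2
  |U|=7: {1,3,4,5,6,7,8}:2  {2,3,4,5,6,7,8}:4
  start at 0(j): 6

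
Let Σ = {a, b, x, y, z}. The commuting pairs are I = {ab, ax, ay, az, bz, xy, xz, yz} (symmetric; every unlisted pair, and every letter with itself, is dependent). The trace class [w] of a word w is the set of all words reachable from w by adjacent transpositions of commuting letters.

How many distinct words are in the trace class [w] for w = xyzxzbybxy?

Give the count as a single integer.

270

#0=x has no predecessor
#1=y has no predecessor
#2=z has no predecessor
#3=x depends on [0:x]
#4=z depends on [2:z]
#5=b depends on [1:y, 3:x]
#6=y depends on [5:b]
#7=b depends on [6:y]
#8=x depends on [7:b]
#9=y depends on [7:b]
sources: [0:x, 1:y, 2:z]
N(rest) = Σ N(rest − s) over sources s of rest; N(one piece) = 1:
  size 1 → [4]=1  [8]=1  [9]=1
  size 2 → [2,4]=1  [4,8]=2  [4,9]=2  [8,9]=2
  size 3 → [2,4,8]=3  [2,4,9]=3  [4,8,9]=6  [7,8,9]=2
  size 4 → [2,4,8,9]=12  [4,7,8,9]=8  [6,7,8,9]=2
  size 5 → [2,4,7,8,9]=20  [4,6,7,8,9]=10  [5,6,7,8,9]=2
  size 6 → [1,5,6,7,8,9]=2  [2,4,6,7,8,9]=30  [3,5,6,7,8,9]=2  [4,5,6,7,8,9]=12
  size 7 → [0,3,5,6,7,8,9]=2  [1,3,5,6,7,8,9]=4  [1,4,5,6,7,8,9]=14  [2,4,5,6,7,8,9]=42  [3,4,5,6,7,8,9]=14
  size 8 → [0,1,3,5,6,7,8,9]=6  [0,3,4,5,6,7,8,9]=16  [1,2,4,5,6,7,8,9]=56  [1,3,4,5,6,7,8,9]=32  [2,3,4,5,6,7,8,9]=56
  first=0(x) contributes 144
  first=1(y) contributes 72
  first=2(z) contributes 54
|[w]| = 270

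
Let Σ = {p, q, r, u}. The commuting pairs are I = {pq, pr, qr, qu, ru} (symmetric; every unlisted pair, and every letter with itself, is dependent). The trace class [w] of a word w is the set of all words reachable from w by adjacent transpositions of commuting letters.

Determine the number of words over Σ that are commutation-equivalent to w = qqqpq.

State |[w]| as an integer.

5

0(q) covers ∅
1(q) covers 0:q
2(q) covers 1:q
3(p) covers ∅
4(q) covers 2:q
floor of heap: 0:q, 3:p
completions by unplaced set U, small U first (add the entries for U minus each lowest piece of U):
  |U|=1: {3}:1  {4}:1
  |U|=2: {2,4}:1  {3,4}:2
  |U|=3: {1,2,4}:1  {2,3,4}:3
  start at 0(q): 4
  start at 3(p): 1
sum over floor = 5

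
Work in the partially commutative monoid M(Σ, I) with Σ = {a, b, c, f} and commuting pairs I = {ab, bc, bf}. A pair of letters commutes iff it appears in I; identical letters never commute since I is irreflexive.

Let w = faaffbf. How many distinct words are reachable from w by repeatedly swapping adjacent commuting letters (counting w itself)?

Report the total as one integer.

7

0(f) covers ∅
1(a) covers 0:f
2(a) covers 1:a
3(f) covers 2:a
4(f) covers 3:f
5(b) covers ∅
6(f) covers 4:f
floor of heap: 0:f, 5:b
completions by unplaced set U, small U first (add the entries for U minus each lowest piece of U):
  |U|=1: {5}:1  {6}:1
  |U|=2: {4,6}:1  {5,6}:2
  |U|=3: {3,4,6}:1  {4,5,6}:3
  |U|=4: {2,3,4,6}:1  {3,4,5,6}:4
  |U|=5: {1,2,3,4,6}:1  {2,3,4,5,6}:5
  start at 0(f): 6
  start at 5(b): 1
sum over floor = 7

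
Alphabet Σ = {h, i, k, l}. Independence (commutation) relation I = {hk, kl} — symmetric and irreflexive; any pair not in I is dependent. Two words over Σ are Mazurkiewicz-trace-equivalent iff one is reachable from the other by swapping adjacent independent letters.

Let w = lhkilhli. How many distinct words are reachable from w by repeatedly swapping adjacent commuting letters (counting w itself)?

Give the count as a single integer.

drop 0:l onto floor
drop 1:h onto {0:l}
drop 2:k onto floor
drop 3:i onto {1:h, 2:k}
drop 4:l onto {3:i}
drop 5:h onto {4:l}
drop 6:l onto {5:h}
drop 7:i onto {6:l}
ground layer = {0:l, 2:k}
drop-orders for the pieces not yet dropped (sum over which currently-grounded one goes next):
  1 to go: {7} 1
  2 to go: {6,7} 1
  3 to go: {5,6,7} 1
  4 to go: {4,5,6,7} 1
  5 to go: {3,4,5,6,7} 1
  6 to go: {1,3,4,5,6,7} 1  {2,3,4,5,6,7} 1
  if 0:l drops first: 2 orders
  if 2:k drops first: 1 orders
heap linearizations: 3

3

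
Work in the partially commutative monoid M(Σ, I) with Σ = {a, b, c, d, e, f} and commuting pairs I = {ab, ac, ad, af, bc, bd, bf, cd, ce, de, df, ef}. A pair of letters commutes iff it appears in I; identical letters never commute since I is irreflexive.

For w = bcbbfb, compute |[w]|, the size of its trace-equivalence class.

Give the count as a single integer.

15

0(b) covers ∅
1(c) covers ∅
2(b) covers 0:b
3(b) covers 2:b
4(f) covers 1:c
5(b) covers 3:b
floor of heap: 0:b, 1:c
completions by unplaced set U, small U first (add the entries for U minus each lowest piece of U):
  |U|=1: {4}:1  {5}:1
  |U|=2: {1,4}:1  {3,5}:1  {4,5}:2
  |U|=3: {1,4,5}:3  {2,3,5}:1  {3,4,5}:3
  |U|=4: {0,2,3,5}:1  {1,3,4,5}:6  {2,3,4,5}:4
  start at 0(b): 10
  start at 1(c): 5
sum over floor = 15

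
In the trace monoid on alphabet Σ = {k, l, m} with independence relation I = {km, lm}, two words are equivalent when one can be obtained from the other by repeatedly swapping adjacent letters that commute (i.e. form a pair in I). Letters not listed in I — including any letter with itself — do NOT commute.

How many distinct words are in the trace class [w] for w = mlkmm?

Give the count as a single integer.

10

0(m) covers ∅
1(l) covers ∅
2(k) covers 1:l
3(m) covers 0:m
4(m) covers 3:m
floor of heap: 0:m, 1:l
completions by unplaced set U, small U first (add the entries for U minus each lowest piece of U):
  |U|=1: {2}:1  {4}:1
  |U|=2: {1,2}:1  {2,4}:2  {3,4}:1
  |U|=3: {0,3,4}:1  {1,2,4}:3  {2,3,4}:3
  start at 0(m): 6
  start at 1(l): 4
sum over floor = 10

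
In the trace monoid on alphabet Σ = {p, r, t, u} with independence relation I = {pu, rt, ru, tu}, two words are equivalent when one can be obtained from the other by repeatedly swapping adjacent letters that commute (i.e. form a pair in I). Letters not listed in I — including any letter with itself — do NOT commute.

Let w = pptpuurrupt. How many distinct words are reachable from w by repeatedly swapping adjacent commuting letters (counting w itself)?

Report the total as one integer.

165

piece 0:p — minimal
piece 1:p rests on {0:p}
piece 2:t rests on {1:p}
piece 3:p rests on {2:t}
piece 4:u — minimal
piece 5:u rests on {4:u}
piece 6:r rests on {3:p}
piece 7:r rests on {6:r}
piece 8:u rests on {5:u}
piece 9:p rests on {7:r}
piece 10:t rests on {9:p}
minimal pieces: {0:p, 4:u}
ways to finish when only these pieces remain (= sum over removing one remaining piece with nothing left below it):
  1 left: {8}→1  {10}→1
  2 left: {5,8}→1  {8,10}→2  {9,10}→1
  3 left: {4,5,8}→1  {5,8,10}→3  {7,9,10}→1  {8,9,10}→3
  4 left: {4,5,8,10}→4  {5,8,9,10}→6  {6,7,9,10}→1  {7,8,9,10}→4
  5 left: {3,6,7,9,10}→1  {4,5,8,9,10}→10  {5,7,8,9,10}→10  {6,7,8,9,10}→5
  6 left: {2,3,6,7,9,10}→1  {3,6,7,8,9,10}→6  {4,5,7,8,9,10}→20  {5,6,7,8,9,10}→15
  7 left: {1,2,3,6,7,9,10}→1  {2,3,6,7,8,9,10}→7  {3,5,6,7,8,9,10}→21  {4,5,6,7,8,9,10}→35
  8 left: {0,1,2,3,6,7,9,10}→1  {1,2,3,6,7,8,9,10}→8  {2,3,5,6,7,8,9,10}→28  {3,4,5,6,7,8,9,10}→56
  9 left: {0,1,2,3,6,7,8,9,10}→9  {1,2,3,5,6,7,8,9,10}→36  {2,3,4,5,6,7,8,9,10}→84
  placing 0:p first → 120 extensions
  placing 4:u first → 45 extensions
total linear extensions = 165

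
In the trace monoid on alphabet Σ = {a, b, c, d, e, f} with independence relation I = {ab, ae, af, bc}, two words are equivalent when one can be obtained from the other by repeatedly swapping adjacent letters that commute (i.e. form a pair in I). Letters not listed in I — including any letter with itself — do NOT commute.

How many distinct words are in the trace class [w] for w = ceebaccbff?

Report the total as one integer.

drop 0:c onto floor
drop 1:e onto {0:c}
drop 2:e onto {1:e}
drop 3:b onto {2:e}
drop 4:a onto {0:c}
drop 5:c onto {2:e, 4:a}
drop 6:c onto {5:c}
drop 7:b onto {3:b}
drop 8:f onto {6:c, 7:b}
drop 9:f onto {8:f}
ground layer = {0:c}
drop-orders for the pieces not yet dropped (sum over which currently-grounded one goes next):
  1 to go: {9} 1
  2 to go: {8,9} 1
  3 to go: {6,8,9} 1  {7,8,9} 1
  4 to go: {3,7,8,9} 1  {5,6,8,9} 1  {6,7,8,9} 2
  5 to go: {3,6,7,8,9} 3  {4,5,6,8,9} 1  {5,6,7,8,9} 3
  6 to go: {3,5,6,7,8,9} 6  {4,5,6,7,8,9} 4
  7 to go: {2,3,5,6,7,8,9} 6  {3,4,5,6,7,8,9} 10
  8 to go: {1,2,3,5,6,7,8,9} 6  {2,3,4,5,6,7,8,9} 16
  if 0:c drops first: 22 orders

22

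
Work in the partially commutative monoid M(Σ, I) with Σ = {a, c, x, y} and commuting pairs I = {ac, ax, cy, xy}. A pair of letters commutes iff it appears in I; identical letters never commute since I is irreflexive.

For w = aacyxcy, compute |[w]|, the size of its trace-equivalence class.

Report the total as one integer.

drop 0:a onto floor
drop 1:a onto {0:a}
drop 2:c onto floor
drop 3:y onto {1:a}
drop 4:x onto {2:c}
drop 5:c onto {4:x}
drop 6:y onto {3:y}
ground layer = {0:a, 2:c}
drop-orders for the pieces not yet dropped (sum over which currently-grounded one goes next):
  1 to go: {5} 1  {6} 1
  2 to go: {3,6} 1  {4,5} 1  {5,6} 2
  3 to go: {1,3,6} 1  {2,4,5} 1  {3,5,6} 3  {4,5,6} 3
  4 to go: {0,1,3,6} 1  {1,3,5,6} 4  {2,4,5,6} 4  {3,4,5,6} 6
  5 to go: {0,1,3,5,6} 5  {1,3,4,5,6} 10  {2,3,4,5,6} 10
  if 0:a drops first: 20 orders
  if 2:c drops first: 15 orders
heap linearizations: 35

35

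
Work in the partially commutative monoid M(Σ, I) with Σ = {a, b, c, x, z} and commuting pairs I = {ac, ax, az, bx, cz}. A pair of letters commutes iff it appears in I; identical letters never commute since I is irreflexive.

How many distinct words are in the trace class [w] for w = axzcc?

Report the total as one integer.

#0=a has no predecessor
#1=x has no predecessor
#2=z depends on [1:x]
#3=c depends on [1:x]
#4=c depends on [3:c]
sources: [0:a, 1:x]
N(rest) = Σ N(rest − s) over sources s of rest; N(one piece) = 1:
  size 1 → [0]=1  [2]=1  [4]=1
  size 2 → [0,2]=2  [0,4]=2  [2,4]=2  [3,4]=1
  size 3 → [0,2,4]=6  [0,3,4]=3  [2,3,4]=3
  first=0(a) contributes 3
  first=1(x) contributes 12
|[w]| = 15

15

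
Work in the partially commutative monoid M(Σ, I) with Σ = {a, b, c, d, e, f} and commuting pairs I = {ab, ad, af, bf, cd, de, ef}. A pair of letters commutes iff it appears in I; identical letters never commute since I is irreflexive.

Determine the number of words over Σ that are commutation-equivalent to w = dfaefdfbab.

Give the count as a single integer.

#0=d has no predecessor
#1=f depends on [0:d]
#2=a has no predecessor
#3=e depends on [2:a]
#4=f depends on [1:f]
#5=d depends on [4:f]
#6=f depends on [5:d]
#7=b depends on [3:e, 5:d]
#8=a depends on [3:e]
#9=b depends on [7:b]
sources: [0:d, 2:a]
N(rest) = Σ N(rest − s) over sources s of rest; N(one piece) = 1:
  size 1 → [6]=1  [8]=1  [9]=1
  size 2 → [6,8]=2  [6,9]=2  [7,9]=1  [8,9]=2
  size 3 → [6,7,9]=3  [6,8,9]=6  [7,8,9]=3
  size 4 → [3,7,8,9]=3  [5,6,7,9]=3  [6,7,8,9]=12
  size 5 → [2,3,7,8,9]=3  [3,6,7,8,9]=15  [4,5,6,7,9]=3  [5,6,7,8,9]=15
  size 6 → [1,4,5,6,7,9]=3  [2,3,6,7,8,9]=18  [3,5,6,7,8,9]=30  [4,5,6,7,8,9]=18
  size 7 → [0,1,4,5,6,7,9]=3  [1,4,5,6,7,8,9]=21  [2,3,5,6,7,8,9]=48  [3,4,5,6,7,8,9]=48
  size 8 → [0,1,4,5,6,7,8,9]=24  [1,3,4,5,6,7,8,9]=69  [2,3,4,5,6,7,8,9]=96
  first=0(d) contributes 165
  first=2(a) contributes 93
|[w]| = 258

258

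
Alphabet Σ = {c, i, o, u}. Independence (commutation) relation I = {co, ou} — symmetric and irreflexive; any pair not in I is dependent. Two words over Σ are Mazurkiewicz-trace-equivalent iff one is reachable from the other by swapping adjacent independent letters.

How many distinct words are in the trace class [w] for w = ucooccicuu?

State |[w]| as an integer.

#0=u has no predecessor
#1=c depends on [0:u]
#2=o has no predecessor
#3=o depends on [2:o]
#4=c depends on [1:c]
#5=c depends on [4:c]
#6=i depends on [3:o, 5:c]
#7=c depends on [6:i]
#8=u depends on [7:c]
#9=u depends on [8:u]
sources: [0:u, 2:o]
N(rest) = Σ N(rest − s) over sources s of rest; N(one piece) = 1:
  size 1 → [9]=1
  size 2 → [8,9]=1
  size 3 → [7,8,9]=1
  size 4 → [6,7,8,9]=1
  size 5 → [3,6,7,8,9]=1  [5,6,7,8,9]=1
  size 6 → [2,3,6,7,8,9]=1  [3,5,6,7,8,9]=2  [4,5,6,7,8,9]=1
  size 7 → [1,4,5,6,7,8,9]=1  [2,3,5,6,7,8,9]=3  [3,4,5,6,7,8,9]=3
  size 8 → [0,1,4,5,6,7,8,9]=1  [1,3,4,5,6,7,8,9]=4  [2,3,4,5,6,7,8,9]=6
  first=0(u) contributes 10
  first=2(o) contributes 5
|[w]| = 15

15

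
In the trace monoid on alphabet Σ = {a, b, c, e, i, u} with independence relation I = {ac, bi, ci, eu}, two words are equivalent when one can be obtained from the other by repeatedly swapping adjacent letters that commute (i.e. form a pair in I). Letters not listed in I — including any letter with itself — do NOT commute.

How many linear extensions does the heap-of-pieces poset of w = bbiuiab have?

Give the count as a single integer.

drop 0:b onto floor
drop 1:b onto {0:b}
drop 2:i onto floor
drop 3:u onto {1:b, 2:i}
drop 4:i onto {3:u}
drop 5:a onto {4:i}
drop 6:b onto {5:a}
ground layer = {0:b, 2:i}
drop-orders for the pieces not yet dropped (sum over which currently-grounded one goes next):
  1 to go: {6} 1
  2 to go: {5,6} 1
  3 to go: {4,5,6} 1
  4 to go: {3,4,5,6} 1
  5 to go: {1,3,4,5,6} 1  {2,3,4,5,6} 1
  if 0:b drops first: 2 orders
  if 2:i drops first: 1 orders
heap linearizations: 3

3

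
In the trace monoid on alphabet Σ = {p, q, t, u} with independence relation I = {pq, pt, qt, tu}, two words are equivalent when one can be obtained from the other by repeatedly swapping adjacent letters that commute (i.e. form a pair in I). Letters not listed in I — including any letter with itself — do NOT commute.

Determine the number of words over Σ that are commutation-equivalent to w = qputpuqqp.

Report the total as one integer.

piece 0:q — minimal
piece 1:p — minimal
piece 2:u rests on {0:q, 1:p}
piece 3:t — minimal
piece 4:p rests on {2:u}
piece 5:u rests on {4:p}
piece 6:q rests on {5:u}
piece 7:q rests on {6:q}
piece 8:p rests on {5:u}
minimal pieces: {0:q, 1:p, 3:t}
ways to finish when only these pieces remain (= sum over removing one remaining piece with nothing left below it):
  1 left: {3}→1  {7}→1  {8}→1
  2 left: {3,7}→2  {3,8}→2  {6,7}→1  {7,8}→2
  3 left: {3,6,7}→3  {3,7,8}→6  {6,7,8}→3
  4 left: {3,6,7,8}→12  {5,6,7,8}→3
  5 left: {3,5,6,7,8}→15  {4,5,6,7,8}→3
  6 left: {2,4,5,6,7,8}→3  {3,4,5,6,7,8}→18
  7 left: {0,2,4,5,6,7,8}→3  {1,2,4,5,6,7,8}→3  {2,3,4,5,6,7,8}→21
  placing 0:q first → 24 extensions
  placing 1:p first → 24 extensions
  placing 3:t first → 6 extensions
total linear extensions = 54

54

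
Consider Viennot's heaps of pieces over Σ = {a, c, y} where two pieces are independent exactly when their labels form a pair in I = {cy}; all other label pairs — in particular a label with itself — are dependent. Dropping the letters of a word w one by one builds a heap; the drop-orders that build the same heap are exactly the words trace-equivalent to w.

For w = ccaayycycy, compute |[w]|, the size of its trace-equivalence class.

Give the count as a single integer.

piece 0:c — minimal
piece 1:c rests on {0:c}
piece 2:a rests on {1:c}
piece 3:a rests on {2:a}
piece 4:y rests on {3:a}
piece 5:y rests on {4:y}
piece 6:c rests on {3:a}
piece 7:y rests on {5:y}
piece 8:c rests on {6:c}
piece 9:y rests on {7:y}
minimal pieces: {0:c}
ways to finish when only these pieces remain (= sum over removing one remaining piece with nothing left below it):
  1 left: {8}→1  {9}→1
  2 left: {6,8}→1  {7,9}→1  {8,9}→2
  3 left: {5,7,9}→1  {6,8,9}→3  {7,8,9}→3
  4 left: {4,5,7,9}→1  {5,7,8,9}→4  {6,7,8,9}→6
  5 left: {4,5,7,8,9}→5  {5,6,7,8,9}→10
  6 left: {4,5,6,7,8,9}→15
  7 left: {3,4,5,6,7,8,9}→15
  8 left: {2,3,4,5,6,7,8,9}→15
  placing 0:c first → 15 extensions

15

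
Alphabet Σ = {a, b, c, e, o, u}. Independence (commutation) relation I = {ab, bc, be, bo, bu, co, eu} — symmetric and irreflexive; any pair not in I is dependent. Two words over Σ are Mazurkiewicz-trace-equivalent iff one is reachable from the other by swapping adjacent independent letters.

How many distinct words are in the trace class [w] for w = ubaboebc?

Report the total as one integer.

#0=u has no predecessor
#1=b has no predecessor
#2=a depends on [0:u]
#3=b depends on [1:b]
#4=o depends on [2:a]
#5=e depends on [4:o]
#6=b depends on [3:b]
#7=c depends on [5:e]
sources: [0:u, 1:b]
N(rest) = Σ N(rest − s) over sources s of rest; N(one piece) = 1:
  size 1 → [6]=1  [7]=1
  size 2 → [3,6]=1  [5,7]=1  [6,7]=2
  size 3 → [1,3,6]=1  [3,6,7]=3  [4,5,7]=1  [5,6,7]=3
  size 4 → [1,3,6,7]=4  [2,4,5,7]=1  [3,5,6,7]=6  [4,5,6,7]=4
  size 5 → [0,2,4,5,7]=1  [1,3,5,6,7]=10  [2,4,5,6,7]=5  [3,4,5,6,7]=10
  size 6 → [0,2,4,5,6,7]=6  [1,3,4,5,6,7]=20  [2,3,4,5,6,7]=15
  first=0(u) contributes 35
  first=1(b) contributes 21
|[w]| = 56

56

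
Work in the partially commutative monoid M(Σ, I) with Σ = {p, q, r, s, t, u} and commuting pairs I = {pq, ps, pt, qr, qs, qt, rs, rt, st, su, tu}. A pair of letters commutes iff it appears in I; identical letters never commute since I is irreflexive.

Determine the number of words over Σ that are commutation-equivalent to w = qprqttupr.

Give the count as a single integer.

216

piece 0:q — minimal
piece 1:p — minimal
piece 2:r rests on {1:p}
piece 3:q rests on {0:q}
piece 4:t — minimal
piece 5:t rests on {4:t}
piece 6:u rests on {2:r, 3:q}
piece 7:p rests on {6:u}
piece 8:r rests on {7:p}
minimal pieces: {0:q, 1:p, 4:t}
ways to finish when only these pieces remain (= sum over removing one remaining piece with nothing left below it):
  1 left: {5}→1  {8}→1
  2 left: {4,5}→1  {5,8}→2  {7,8}→1
  3 left: {4,5,8}→3  {5,7,8}→3  {6,7,8}→1
  4 left: {2,6,7,8}→1  {3,6,7,8}→1  {4,5,7,8}→6  {5,6,7,8}→4
  5 left: {0,3,6,7,8}→1  {1,2,6,7,8}→1  {2,3,6,7,8}→2  {2,5,6,7,8}→5  {3,5,6,7,8}→5  {4,5,6,7,8}→10
  6 left: {0,2,3,6,7,8}→3  {0,3,5,6,7,8}→6  {1,2,3,6,7,8}→3  {1,2,5,6,7,8}→6  {2,3,5,6,7,8}→12  {2,4,5,6,7,8}→15  {3,4,5,6,7,8}→15
  7 left: {0,1,2,3,6,7,8}→6  {0,2,3,5,6,7,8}→21  {0,3,4,5,6,7,8}→21  {1,2,3,5,6,7,8}→21  {1,2,4,5,6,7,8}→21  {2,3,4,5,6,7,8}→42
  placing 0:q first → 84 extensions
  placing 1:p first → 84 extensions
  placing 4:t first → 48 extensions
total linear extensions = 216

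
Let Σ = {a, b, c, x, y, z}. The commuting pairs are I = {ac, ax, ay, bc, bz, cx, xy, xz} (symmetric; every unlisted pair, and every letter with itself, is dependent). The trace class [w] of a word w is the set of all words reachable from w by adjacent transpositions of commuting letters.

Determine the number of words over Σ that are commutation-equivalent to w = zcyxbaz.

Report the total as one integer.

4

drop 0:z onto floor
drop 1:c onto {0:z}
drop 2:y onto {1:c}
drop 3:x onto floor
drop 4:b onto {2:y, 3:x}
drop 5:a onto {4:b}
drop 6:z onto {5:a}
ground layer = {0:z, 3:x}
drop-orders for the pieces not yet dropped (sum over which currently-grounded one goes next):
  1 to go: {6} 1
  2 to go: {5,6} 1
  3 to go: {4,5,6} 1
  4 to go: {2,4,5,6} 1  {3,4,5,6} 1
  5 to go: {1,2,4,5,6} 1  {2,3,4,5,6} 2
  if 0:z drops first: 3 orders
  if 3:x drops first: 1 orders
heap linearizations: 4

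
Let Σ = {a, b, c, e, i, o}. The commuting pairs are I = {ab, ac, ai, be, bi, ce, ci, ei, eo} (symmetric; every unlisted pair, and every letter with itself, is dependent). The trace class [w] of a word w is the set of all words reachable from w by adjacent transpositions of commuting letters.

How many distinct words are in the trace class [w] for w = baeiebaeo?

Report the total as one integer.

273

0(b) covers ∅
1(a) covers ∅
2(e) covers 1:a
3(i) covers ∅
4(e) covers 2:e
5(b) covers 0:b
6(a) covers 4:e
7(e) covers 6:a
8(o) covers 3:i, 5:b, 6:a
floor of heap: 0:b, 1:a, 3:i
completions by unplaced set U, small U first (add the entries for U minus each lowest piece of U):
  |U|=1: {7}:1  {8}:1
  |U|=2: {3,8}:1  {5,8}:1  {7,8}:2
  |U|=3: {0,5,8}:1  {3,5,8}:2  {3,7,8}:3  {5,7,8}:3  {6,7,8}:2
  |U|=4: {0,3,5,8}:3  {0,5,7,8}:4  {3,5,7,8}:8  {3,6,7,8}:5  {4,6,7,8}:2  {5,6,7,8}:5
  |U|=5: {0,3,5,7,8}:15  {0,5,6,7,8}:9  {2,4,6,7,8}:2  {3,4,6,7,8}:7  {3,5,6,7,8}:18  {4,5,6,7,8}:7
  |U|=6: {0,3,5,6,7,8}:42  {0,4,5,6,7,8}:16  {1,2,4,6,7,8}:2  {2,3,4,6,7,8}:9  {2,4,5,6,7,8}:9  {3,4,5,6,7,8}:32
  |U|=7: {0,2,4,5,6,7,8}:25  {0,3,4,5,6,7,8}:90  {1,2,3,4,6,7,8}:11  {1,2,4,5,6,7,8}:11  {2,3,4,5,6,7,8}:50
  start at 0(b): 72
  start at 1(a): 165
  start at 3(i): 36
sum over floor = 273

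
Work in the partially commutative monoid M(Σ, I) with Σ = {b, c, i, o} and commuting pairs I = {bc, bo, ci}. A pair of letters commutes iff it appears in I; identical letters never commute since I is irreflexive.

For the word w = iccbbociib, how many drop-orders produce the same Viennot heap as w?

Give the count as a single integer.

88

0(i) covers ∅
1(c) covers ∅
2(c) covers 1:c
3(b) covers 0:i
4(b) covers 3:b
5(o) covers 0:i, 2:c
6(c) covers 5:o
7(i) covers 4:b, 5:o
8(i) covers 7:i
9(b) covers 8:i
floor of heap: 0:i, 1:c
completions by unplaced set U, small U first (add the entries for U minus each lowest piece of U):
  |U|=1: {6}:1  {9}:1
  |U|=2: {6,9}:2  {8,9}:1
  |U|=3: {6,8,9}:3  {7,8,9}:1
  |U|=4: {4,7,8,9}:1  {6,7,8,9}:4
  |U|=5: {3,4,7,8,9}:1  {4,6,7,8,9}:5  {5,6,7,8,9}:4
  |U|=6: {2,5,6,7,8,9}:4  {3,4,6,7,8,9}:6  {4,5,6,7,8,9}:9
  |U|=7: {1,2,5,6,7,8,9}:4  {2,4,5,6,7,8,9}:13  {3,4,5,6,7,8,9}:15
  |U|=8: {0,3,4,5,6,7,8,9}:15  {1,2,4,5,6,7,8,9}:17  {2,3,4,5,6,7,8,9}:28
  start at 0(i): 45
  start at 1(c): 43
sum over floor = 88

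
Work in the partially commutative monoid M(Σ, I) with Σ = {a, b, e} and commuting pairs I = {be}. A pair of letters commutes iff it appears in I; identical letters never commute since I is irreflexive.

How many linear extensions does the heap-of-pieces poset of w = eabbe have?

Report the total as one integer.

3

#0=e has no predecessor
#1=a depends on [0:e]
#2=b depends on [1:a]
#3=b depends on [2:b]
#4=e depends on [1:a]
sources: [0:e]
N(rest) = Σ N(rest − s) over sources s of rest; N(one piece) = 1:
  size 1 → [3]=1  [4]=1
  size 2 → [2,3]=1  [3,4]=2
  size 3 → [2,3,4]=3
  first=0(e) contributes 3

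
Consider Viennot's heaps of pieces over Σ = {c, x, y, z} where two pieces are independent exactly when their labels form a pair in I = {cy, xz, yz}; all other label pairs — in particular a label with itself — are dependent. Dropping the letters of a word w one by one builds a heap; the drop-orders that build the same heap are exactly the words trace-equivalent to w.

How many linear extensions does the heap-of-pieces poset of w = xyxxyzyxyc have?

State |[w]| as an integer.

0(x) covers ∅
1(y) covers 0:x
2(x) covers 1:y
3(x) covers 2:x
4(y) covers 3:x
5(z) covers ∅
6(y) covers 4:y
7(x) covers 6:y
8(y) covers 7:x
9(c) covers 5:z, 7:x
floor of heap: 0:x, 5:z
completions by unplaced set U, small U first (add the entries for U minus each lowest piece of U):
  |U|=1: {8}:1  {9}:1
  |U|=2: {5,9}:1  {8,9}:2
  |U|=3: {5,8,9}:3  {7,8,9}:2
  |U|=4: {5,7,8,9}:5  {6,7,8,9}:2
  |U|=5: {4,6,7,8,9}:2  {5,6,7,8,9}:7
  |U|=6: {3,4,6,7,8,9}:2  {4,5,6,7,8,9}:9
  |U|=7: {2,3,4,6,7,8,9}:2  {3,4,5,6,7,8,9}:11
  |U|=8: {1,2,3,4,6,7,8,9}:2  {2,3,4,5,6,7,8,9}:13
  start at 0(x): 15
  start at 5(z): 2
sum over floor = 17

17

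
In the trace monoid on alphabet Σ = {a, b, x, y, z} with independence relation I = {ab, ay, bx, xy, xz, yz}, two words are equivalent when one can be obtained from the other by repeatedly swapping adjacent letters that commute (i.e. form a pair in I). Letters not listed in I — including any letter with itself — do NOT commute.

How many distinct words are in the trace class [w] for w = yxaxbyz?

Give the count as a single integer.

52

#0=y has no predecessor
#1=x has no predecessor
#2=a depends on [1:x]
#3=x depends on [2:a]
#4=b depends on [0:y]
#5=y depends on [4:b]
#6=z depends on [2:a, 4:b]
sources: [0:y, 1:x]
N(rest) = Σ N(rest − s) over sources s of rest; N(one piece) = 1:
  size 1 → [3]=1  [5]=1  [6]=1
  size 2 → [3,5]=2  [3,6]=2  [5,6]=2
  size 3 → [2,3,6]=2  [3,5,6]=6  [4,5,6]=2
  size 4 → [0,4,5,6]=2  [1,2,3,6]=2  [2,3,5,6]=8  [3,4,5,6]=8
  size 5 → [0,3,4,5,6]=10  [1,2,3,5,6]=10  [2,3,4,5,6]=16
  first=0(y) contributes 26
  first=1(x) contributes 26
|[w]| = 52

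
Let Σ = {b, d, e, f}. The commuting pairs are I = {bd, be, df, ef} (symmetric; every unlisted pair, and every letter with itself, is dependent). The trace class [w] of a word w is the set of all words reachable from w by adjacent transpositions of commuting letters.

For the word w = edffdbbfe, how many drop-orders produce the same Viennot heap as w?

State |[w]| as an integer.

drop 0:e onto floor
drop 1:d onto {0:e}
drop 2:f onto floor
drop 3:f onto {2:f}
drop 4:d onto {1:d}
drop 5:b onto {3:f}
drop 6:b onto {5:b}
drop 7:f onto {6:b}
drop 8:e onto {4:d}
ground layer = {0:e, 2:f}
drop-orders for the pieces not yet dropped (sum over which currently-grounded one goes next):
  1 to go: {7} 1  {8} 1
  2 to go: {4,8} 1  {6,7} 1  {7,8} 2
  3 to go: {1,4,8} 1  {4,7,8} 3  {5,6,7} 1  {6,7,8} 3
  4 to go: {0,1,4,8} 1  {1,4,7,8} 4  {3,5,6,7} 1  {4,6,7,8} 6  {5,6,7,8} 4
  5 to go: {0,1,4,7,8} 5  {1,4,6,7,8} 10  {2,3,5,6,7} 1  {3,5,6,7,8} 5  {4,5,6,7,8} 10
  6 to go: {0,1,4,6,7,8} 15  {1,4,5,6,7,8} 20  {2,3,5,6,7,8} 6  {3,4,5,6,7,8} 15
  7 to go: {0,1,4,5,6,7,8} 35  {1,3,4,5,6,7,8} 35  {2,3,4,5,6,7,8} 21
  if 0:e drops first: 56 orders
  if 2:f drops first: 70 orders
heap linearizations: 126

126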